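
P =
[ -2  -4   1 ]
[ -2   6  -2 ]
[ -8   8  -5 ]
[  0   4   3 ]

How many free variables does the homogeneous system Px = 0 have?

Row reduce to echelon form.
R2 ← R2 − R1: [0, 10, -3]
R3 ← R3 − (4)·R1: [0, 24, -9]
R3 ← R3 − (12/5)·R2: [0, 0, -9/5]
R4 ← R4 − (2/5)·R2: [0, 0, 21/5]
R4 ← R4 + (7/3)·R3: [0, 0, 0]
3 nonzero rows, so rank(P) = 3.
P has 3 columns; by rank–nullity, nullity = 3 − 3 = 0.

0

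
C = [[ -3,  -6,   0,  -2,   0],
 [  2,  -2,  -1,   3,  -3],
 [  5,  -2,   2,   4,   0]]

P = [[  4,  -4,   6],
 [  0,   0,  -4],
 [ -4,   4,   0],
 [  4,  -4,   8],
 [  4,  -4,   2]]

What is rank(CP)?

First compute CP:
[[-20,  20, -10],
 [ 12, -12,  38],
 [ 28, -28,  70]]
Now row reduce the product.
R2 ← R2 + (3/5)·R1: [0, 0, 32]
R3 ← R3 + (7/5)·R1: [0, 0, 56]
R3 ← R3 − (7/4)·R2: [0, 0, 0]
2 nonzero rows, so rank(CP) = 2.

2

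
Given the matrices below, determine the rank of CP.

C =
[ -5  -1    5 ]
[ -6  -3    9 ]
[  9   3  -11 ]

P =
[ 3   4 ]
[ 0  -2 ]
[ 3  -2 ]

2

First compute CP:
[[  0, -28],
 [  9, -36],
 [ -6,  52]]
Now row reduce the product.
Swap R1 ↔ R2
R3 ← R3 + (2/3)·R1: [0, 28]
R3 ← R3 + R2: [0, 0]
2 nonzero rows, so rank(CP) = 2.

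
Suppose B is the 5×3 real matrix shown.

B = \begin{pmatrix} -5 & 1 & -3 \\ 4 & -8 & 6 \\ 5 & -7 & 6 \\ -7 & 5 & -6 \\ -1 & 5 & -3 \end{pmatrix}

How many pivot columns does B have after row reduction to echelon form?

Row reduce to echelon form.
R2 ← R2 + (4/5)·R1: [0, -36/5, 18/5]
R3 ← R3 + R1: [0, -6, 3]
R4 ← R4 − (7/5)·R1: [0, 18/5, -9/5]
R5 ← R5 − (1/5)·R1: [0, 24/5, -12/5]
R3 ← R3 − (5/6)·R2: [0, 0, 0]
R4 ← R4 + (1/2)·R2: [0, 0, 0]
R5 ← R5 + (2/3)·R2: [0, 0, 0]
Echelon form has 2 nonzero rows, so rank(B) = 2.
Each nonzero row contributes one pivot column: 2 pivot columns.

2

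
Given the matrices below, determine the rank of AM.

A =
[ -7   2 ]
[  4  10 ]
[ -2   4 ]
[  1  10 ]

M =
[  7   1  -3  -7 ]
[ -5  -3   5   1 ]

2

First compute AM:
[[-59, -13,  31,  51],
 [-22, -26,  38, -18],
 [-34, -14,  26,  18],
 [-43, -29,  47,   3]]
Now row reduce the product.
R2 ← R2 − (22/59)·R1: [0, -1248/59, 1560/59, -2184/59]
R3 ← R3 − (34/59)·R1: [0, -384/59, 480/59, -672/59]
R4 ← R4 − (43/59)·R1: [0, -1152/59, 1440/59, -2016/59]
R3 ← R3 − (4/13)·R2: [0, 0, 0, 0]
R4 ← R4 − (12/13)·R2: [0, 0, 0, 0]
2 nonzero rows, so rank(AM) = 2.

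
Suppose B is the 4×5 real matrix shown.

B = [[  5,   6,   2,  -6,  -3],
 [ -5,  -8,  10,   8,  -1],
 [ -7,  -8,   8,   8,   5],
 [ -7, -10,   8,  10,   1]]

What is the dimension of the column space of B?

3

Row reduce to echelon form.
R2 ← R2 + R1: [0, -2, 12, 2, -4]
R3 ← R3 + (7/5)·R1: [0, 2/5, 54/5, -2/5, 4/5]
R4 ← R4 + (7/5)·R1: [0, -8/5, 54/5, 8/5, -16/5]
R3 ← R3 + (1/5)·R2: [0, 0, 66/5, 0, 0]
R4 ← R4 − (4/5)·R2: [0, 0, 6/5, 0, 0]
R4 ← R4 − (1/11)·R3: [0, 0, 0, 0, 0]
Echelon form has 3 nonzero rows, so rank(B) = 3.
The column space has dimension equal to the rank: 3.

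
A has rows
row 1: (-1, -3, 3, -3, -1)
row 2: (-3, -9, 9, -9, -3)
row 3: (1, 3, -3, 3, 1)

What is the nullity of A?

4

Row reduce to echelon form.
R2 ← R2 − (3)·R1: [0, 0, 0, 0, 0]
R3 ← R3 + R1: [0, 0, 0, 0, 0]
1 nonzero row, so rank(A) = 1.
A has 5 columns; by rank–nullity, nullity = 5 − 1 = 4.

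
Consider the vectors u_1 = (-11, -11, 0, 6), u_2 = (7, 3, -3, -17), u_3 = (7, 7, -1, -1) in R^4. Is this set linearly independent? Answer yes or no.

yes

Form the matrix with these vectors as rows and row reduce.
R2 ← R2 + (7/11)·R1: [0, -4, -3, -145/11]
R3 ← R3 + (7/11)·R1: [0, 0, -1, 31/11]
3 nonzero rows, so the 3 vectors span a space of dimension 3.
Since 3 = 3, the vectors are linearly independent.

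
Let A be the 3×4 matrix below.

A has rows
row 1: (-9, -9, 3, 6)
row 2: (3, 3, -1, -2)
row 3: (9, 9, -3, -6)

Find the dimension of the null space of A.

3

Row reduce to echelon form.
R2 ← R2 + (1/3)·R1: [0, 0, 0, 0]
R3 ← R3 + R1: [0, 0, 0, 0]
1 nonzero row, so rank(A) = 1.
A has 4 columns; by rank–nullity, nullity = 4 − 1 = 3.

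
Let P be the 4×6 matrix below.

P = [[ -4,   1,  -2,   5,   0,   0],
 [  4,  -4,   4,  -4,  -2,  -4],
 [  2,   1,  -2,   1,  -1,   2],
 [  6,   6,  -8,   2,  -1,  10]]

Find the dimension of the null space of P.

Row reduce to echelon form.
R2 ← R2 + R1: [0, -3, 2, 1, -2, -4]
R3 ← R3 + (1/2)·R1: [0, 3/2, -3, 7/2, -1, 2]
R4 ← R4 + (3/2)·R1: [0, 15/2, -11, 19/2, -1, 10]
R3 ← R3 + (1/2)·R2: [0, 0, -2, 4, -2, 0]
R4 ← R4 + (5/2)·R2: [0, 0, -6, 12, -6, 0]
R4 ← R4 − (3)·R3: [0, 0, 0, 0, 0, 0]
3 nonzero rows, so rank(P) = 3.
P has 6 columns; by rank–nullity, nullity = 6 − 3 = 3.

3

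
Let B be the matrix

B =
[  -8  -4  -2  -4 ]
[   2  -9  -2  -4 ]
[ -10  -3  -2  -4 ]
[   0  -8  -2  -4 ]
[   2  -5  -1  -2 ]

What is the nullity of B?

2

Row reduce to echelon form.
R2 ← R2 + (1/4)·R1: [0, -10, -5/2, -5]
R3 ← R3 − (5/4)·R1: [0, 2, 1/2, 1]
R5 ← R5 + (1/4)·R1: [0, -6, -3/2, -3]
R3 ← R3 + (1/5)·R2: [0, 0, 0, 0]
R4 ← R4 − (4/5)·R2: [0, 0, 0, 0]
R5 ← R5 − (3/5)·R2: [0, 0, 0, 0]
2 nonzero rows, so rank(B) = 2.
B has 4 columns; by rank–nullity, nullity = 4 − 2 = 2.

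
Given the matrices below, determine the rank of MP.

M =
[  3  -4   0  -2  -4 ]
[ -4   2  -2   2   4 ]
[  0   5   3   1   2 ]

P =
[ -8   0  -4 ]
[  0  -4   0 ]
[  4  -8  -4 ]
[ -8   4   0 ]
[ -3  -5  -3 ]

2

First compute MP:
[[  4,  28,   0],
 [ -4,  -4,  12],
 [ -2, -50, -18]]
Now row reduce the product.
R2 ← R2 + R1: [0, 24, 12]
R3 ← R3 + (1/2)·R1: [0, -36, -18]
R3 ← R3 + (3/2)·R2: [0, 0, 0]
2 nonzero rows, so rank(MP) = 2.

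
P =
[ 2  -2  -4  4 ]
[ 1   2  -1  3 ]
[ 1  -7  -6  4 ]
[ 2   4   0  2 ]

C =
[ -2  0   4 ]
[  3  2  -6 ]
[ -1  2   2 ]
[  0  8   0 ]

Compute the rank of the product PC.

2

First compute PC:
[[ -6,  20,  12],
 [  5,  26, -10],
 [-17,   6,  34],
 [  8,  24, -16]]
Now row reduce the product.
R2 ← R2 + (5/6)·R1: [0, 128/3, 0]
R3 ← R3 − (17/6)·R1: [0, -152/3, 0]
R4 ← R4 + (4/3)·R1: [0, 152/3, 0]
R3 ← R3 + (19/16)·R2: [0, 0, 0]
R4 ← R4 − (19/16)·R2: [0, 0, 0]
2 nonzero rows, so rank(PC) = 2.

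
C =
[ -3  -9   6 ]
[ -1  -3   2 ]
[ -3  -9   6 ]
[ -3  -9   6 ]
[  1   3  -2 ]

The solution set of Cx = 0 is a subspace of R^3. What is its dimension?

Row reduce to echelon form.
R2 ← R2 − (1/3)·R1: [0, 0, 0]
R3 ← R3 − R1: [0, 0, 0]
R4 ← R4 − R1: [0, 0, 0]
R5 ← R5 + (1/3)·R1: [0, 0, 0]
1 nonzero row, so rank(C) = 1.
C has 3 columns; by rank–nullity, nullity = 3 − 1 = 2.

2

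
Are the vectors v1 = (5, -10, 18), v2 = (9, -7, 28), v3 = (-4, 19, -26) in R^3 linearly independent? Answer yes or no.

Form the matrix with these vectors as rows and row reduce.
R2 ← R2 − (9/5)·R1: [0, 11, -22/5]
R3 ← R3 + (4/5)·R1: [0, 11, -58/5]
R3 ← R3 − R2: [0, 0, -36/5]
3 nonzero rows, so the 3 vectors span a space of dimension 3.
Since 3 = 3, the vectors are linearly independent.

yes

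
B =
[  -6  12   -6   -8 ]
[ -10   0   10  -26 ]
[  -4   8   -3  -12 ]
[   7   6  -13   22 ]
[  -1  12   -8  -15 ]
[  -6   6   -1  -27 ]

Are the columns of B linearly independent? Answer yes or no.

yes

Row reduce B to echelon form.
R2 ← R2 − (5/3)·R1: [0, -20, 20, -38/3]
R3 ← R3 − (2/3)·R1: [0, 0, 1, -20/3]
R4 ← R4 + (7/6)·R1: [0, 20, -20, 38/3]
R5 ← R5 − (1/6)·R1: [0, 10, -7, -41/3]
R6 ← R6 − R1: [0, -6, 5, -19]
R4 ← R4 + R2: [0, 0, 0, 0]
R5 ← R5 + (1/2)·R2: [0, 0, 3, -20]
R6 ← R6 − (3/10)·R2: [0, 0, -1, -76/5]
R5 ← R5 − (3)·R3: [0, 0, 0, 0]
R6 ← R6 + R3: [0, 0, 0, -328/15]
Swap R4 ↔ R6
4 pivots among 4 columns.
Every column is a pivot column, so the columns are linearly independent.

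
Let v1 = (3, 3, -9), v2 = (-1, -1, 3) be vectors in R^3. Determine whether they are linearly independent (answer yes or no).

Form the matrix with these vectors as rows and row reduce.
R2 ← R2 + (1/3)·R1: [0, 0, 0]
1 nonzero row, so the 2 vectors span a space of dimension 1.
Since 1 < 2, the vectors are linearly dependent.

no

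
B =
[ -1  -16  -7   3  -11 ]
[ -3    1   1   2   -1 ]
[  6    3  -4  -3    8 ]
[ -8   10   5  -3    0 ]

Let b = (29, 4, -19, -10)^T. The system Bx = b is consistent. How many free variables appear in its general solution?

1

Row reduce the augmented matrix [B | b].
R2 ← R2 − (3)·R1: [0, 49, 22, -7, 32, -83]
R3 ← R3 + (6)·R1: [0, -93, -46, 15, -58, 155]
R4 ← R4 − (8)·R1: [0, 138, 61, -27, 88, -242]
R3 ← R3 + (93/49)·R2: [0, 0, -208/49, 12/7, 134/49, -124/49]
R4 ← R4 − (138/49)·R2: [0, 0, -47/49, -51/7, -104/49, -404/49]
R4 ← R4 − (47/208)·R3: [0, 0, 0, -399/52, -285/104, -399/52]
The echelon form has 4 nonzero rows, and every pivot lies in the first 5 columns, so rank(B) = rank([B|b]) = 4.
The system is consistent.
Free variables = (unknowns) − (rank) = 5 − 4 = 1.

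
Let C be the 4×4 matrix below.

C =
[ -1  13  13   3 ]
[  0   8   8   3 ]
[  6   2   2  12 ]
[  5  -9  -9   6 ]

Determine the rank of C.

2

Row reduce to echelon form.
R3 ← R3 + (6)·R1: [0, 80, 80, 30]
R4 ← R4 + (5)·R1: [0, 56, 56, 21]
R3 ← R3 − (10)·R2: [0, 0, 0, 0]
R4 ← R4 − (7)·R2: [0, 0, 0, 0]
Echelon form has 2 nonzero rows, so rank(C) = 2.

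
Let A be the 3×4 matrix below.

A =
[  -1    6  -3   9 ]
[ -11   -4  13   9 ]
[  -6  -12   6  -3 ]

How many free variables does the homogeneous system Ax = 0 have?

Row reduce to echelon form.
R2 ← R2 − (11)·R1: [0, -70, 46, -90]
R3 ← R3 − (6)·R1: [0, -48, 24, -57]
R3 ← R3 − (24/35)·R2: [0, 0, -264/35, 33/7]
3 nonzero rows, so rank(A) = 3.
A has 4 columns; by rank–nullity, nullity = 4 − 3 = 1.

1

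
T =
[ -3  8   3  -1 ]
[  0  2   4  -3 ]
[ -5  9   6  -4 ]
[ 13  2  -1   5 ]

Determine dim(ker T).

0

Row reduce to echelon form.
R3 ← R3 − (5/3)·R1: [0, -13/3, 1, -7/3]
R4 ← R4 + (13/3)·R1: [0, 110/3, 12, 2/3]
R3 ← R3 + (13/6)·R2: [0, 0, 29/3, -53/6]
R4 ← R4 − (55/3)·R2: [0, 0, -184/3, 167/3]
R4 ← R4 + (184/29)·R3: [0, 0, 0, -11/29]
4 nonzero rows, so rank(T) = 4.
T has 4 columns; by rank–nullity, nullity = 4 − 4 = 0.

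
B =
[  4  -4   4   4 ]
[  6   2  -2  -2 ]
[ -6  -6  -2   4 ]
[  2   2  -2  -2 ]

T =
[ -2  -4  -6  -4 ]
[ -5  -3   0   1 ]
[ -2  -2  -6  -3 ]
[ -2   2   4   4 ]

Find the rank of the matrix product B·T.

3

First compute BT:
[[ -4,  -4, -32, -16],
 [-14, -30, -32, -24],
 [ 38,  54,  64,  40],
 [ -6, -14,  -8,  -8]]
Now row reduce the product.
R2 ← R2 − (7/2)·R1: [0, -16, 80, 32]
R3 ← R3 + (19/2)·R1: [0, 16, -240, -112]
R4 ← R4 − (3/2)·R1: [0, -8, 40, 16]
R3 ← R3 + R2: [0, 0, -160, -80]
R4 ← R4 − (1/2)·R2: [0, 0, 0, 0]
3 nonzero rows, so rank(BT) = 3.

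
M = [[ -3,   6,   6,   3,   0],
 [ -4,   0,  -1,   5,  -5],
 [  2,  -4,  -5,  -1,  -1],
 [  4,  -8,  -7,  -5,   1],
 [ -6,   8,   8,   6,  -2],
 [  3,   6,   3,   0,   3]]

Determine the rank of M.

3

Row reduce to echelon form.
R2 ← R2 − (4/3)·R1: [0, -8, -9, 1, -5]
R3 ← R3 + (2/3)·R1: [0, 0, -1, 1, -1]
R4 ← R4 + (4/3)·R1: [0, 0, 1, -1, 1]
R5 ← R5 − (2)·R1: [0, -4, -4, 0, -2]
R6 ← R6 + R1: [0, 12, 9, 3, 3]
R5 ← R5 − (1/2)·R2: [0, 0, 1/2, -1/2, 1/2]
R6 ← R6 + (3/2)·R2: [0, 0, -9/2, 9/2, -9/2]
R4 ← R4 + R3: [0, 0, 0, 0, 0]
R5 ← R5 + (1/2)·R3: [0, 0, 0, 0, 0]
R6 ← R6 − (9/2)·R3: [0, 0, 0, 0, 0]
Echelon form has 3 nonzero rows, so rank(M) = 3.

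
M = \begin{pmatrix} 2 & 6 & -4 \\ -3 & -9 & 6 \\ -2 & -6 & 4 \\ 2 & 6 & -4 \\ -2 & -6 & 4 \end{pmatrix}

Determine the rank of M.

Row reduce to echelon form.
R2 ← R2 + (3/2)·R1: [0, 0, 0]
R3 ← R3 + R1: [0, 0, 0]
R4 ← R4 − R1: [0, 0, 0]
R5 ← R5 + R1: [0, 0, 0]
Echelon form has 1 nonzero row, so rank(M) = 1.

1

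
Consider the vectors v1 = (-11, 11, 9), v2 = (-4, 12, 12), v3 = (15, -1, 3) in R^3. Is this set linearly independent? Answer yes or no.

no

Form the matrix with these vectors as rows and row reduce.
R2 ← R2 − (4/11)·R1: [0, 8, 96/11]
R3 ← R3 + (15/11)·R1: [0, 14, 168/11]
R3 ← R3 − (7/4)·R2: [0, 0, 0]
2 nonzero rows, so the 3 vectors span a space of dimension 2.
Since 2 < 3, the vectors are linearly dependent.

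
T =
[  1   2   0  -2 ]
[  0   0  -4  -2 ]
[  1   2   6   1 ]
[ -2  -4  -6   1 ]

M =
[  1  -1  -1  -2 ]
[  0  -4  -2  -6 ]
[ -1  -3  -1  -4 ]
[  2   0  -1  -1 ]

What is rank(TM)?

First compute TM:
[[ -3,  -9,  -3, -12],
 [  0,  12,   6,  18],
 [ -3, -27, -12, -39],
 [  6,  36,  15,  51]]
Now row reduce the product.
R3 ← R3 − R1: [0, -18, -9, -27]
R4 ← R4 + (2)·R1: [0, 18, 9, 27]
R3 ← R3 + (3/2)·R2: [0, 0, 0, 0]
R4 ← R4 − (3/2)·R2: [0, 0, 0, 0]
2 nonzero rows, so rank(TM) = 2.

2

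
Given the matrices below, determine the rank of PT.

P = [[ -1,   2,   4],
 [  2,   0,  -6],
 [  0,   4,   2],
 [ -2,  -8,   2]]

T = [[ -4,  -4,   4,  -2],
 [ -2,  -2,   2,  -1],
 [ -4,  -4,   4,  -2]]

First compute PT:
[[-16, -16,  16,  -8],
 [ 16,  16, -16,   8],
 [-16, -16,  16,  -8],
 [ 16,  16, -16,   8]]
Now row reduce the product.
R2 ← R2 + R1: [0, 0, 0, 0]
R3 ← R3 − R1: [0, 0, 0, 0]
R4 ← R4 + R1: [0, 0, 0, 0]
1 nonzero row, so rank(PT) = 1.

1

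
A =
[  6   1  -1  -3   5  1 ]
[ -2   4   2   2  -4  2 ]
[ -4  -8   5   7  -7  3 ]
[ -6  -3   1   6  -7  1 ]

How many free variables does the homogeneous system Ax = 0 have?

Row reduce to echelon form.
R2 ← R2 + (1/3)·R1: [0, 13/3, 5/3, 1, -7/3, 7/3]
R3 ← R3 + (2/3)·R1: [0, -22/3, 13/3, 5, -11/3, 11/3]
R4 ← R4 + R1: [0, -2, 0, 3, -2, 2]
R3 ← R3 + (22/13)·R2: [0, 0, 93/13, 87/13, -99/13, 99/13]
R4 ← R4 + (6/13)·R2: [0, 0, 10/13, 45/13, -40/13, 40/13]
R4 ← R4 − (10/93)·R3: [0, 0, 0, 85/31, -70/31, 70/31]
4 nonzero rows, so rank(A) = 4.
A has 6 columns; by rank–nullity, nullity = 6 − 4 = 2.

2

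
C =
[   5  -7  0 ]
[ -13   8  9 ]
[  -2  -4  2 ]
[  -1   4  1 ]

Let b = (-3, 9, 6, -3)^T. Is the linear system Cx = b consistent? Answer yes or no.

Row reduce the augmented matrix [C | b].
R2 ← R2 + (13/5)·R1: [0, -51/5, 9, 6/5]
R3 ← R3 + (2/5)·R1: [0, -34/5, 2, 24/5]
R4 ← R4 + (1/5)·R1: [0, 13/5, 1, -18/5]
R3 ← R3 − (2/3)·R2: [0, 0, -4, 4]
R4 ← R4 + (13/51)·R2: [0, 0, 56/17, -56/17]
R4 ← R4 + (14/17)·R3: [0, 0, 0, 0]
The echelon form has 3 nonzero rows, and every pivot lies in the first 3 columns, so rank(C) = rank([C|b]) = 3.
The system is consistent.

yes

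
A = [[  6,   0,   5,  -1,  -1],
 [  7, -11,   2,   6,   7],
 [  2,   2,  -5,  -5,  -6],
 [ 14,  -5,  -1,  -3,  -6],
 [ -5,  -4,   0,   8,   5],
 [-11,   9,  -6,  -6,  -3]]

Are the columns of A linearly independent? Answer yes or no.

Row reduce A to echelon form.
R2 ← R2 − (7/6)·R1: [0, -11, -23/6, 43/6, 49/6]
R3 ← R3 − (1/3)·R1: [0, 2, -20/3, -14/3, -17/3]
R4 ← R4 − (7/3)·R1: [0, -5, -38/3, -2/3, -11/3]
R5 ← R5 + (5/6)·R1: [0, -4, 25/6, 43/6, 25/6]
R6 ← R6 + (11/6)·R1: [0, 9, 19/6, -47/6, -29/6]
R3 ← R3 + (2/11)·R2: [0, 0, -81/11, -37/11, -46/11]
R4 ← R4 − (5/11)·R2: [0, 0, -721/66, -259/66, -487/66]
R5 ← R5 − (4/11)·R2: [0, 0, 367/66, 301/66, 79/66]
R6 ← R6 + (9/11)·R2: [0, 0, 1/33, -65/33, 61/33]
R4 ← R4 − (721/486)·R3: [0, 0, 0, 259/243, -571/486]
R5 ← R5 + (367/486)·R3: [0, 0, 0, 491/243, -953/486]
R6 ← R6 + (1/243)·R3: [0, 0, 0, -482/243, 445/243]
R5 ← R5 − (491/259)·R4: [0, 0, 0, 0, 69/259]
R6 ← R6 + (482/259)·R4: [0, 0, 0, 0, -92/259]
R6 ← R6 + (4/3)·R5: [0, 0, 0, 0, 0]
5 pivots among 5 columns.
Every column is a pivot column, so the columns are linearly independent.

yes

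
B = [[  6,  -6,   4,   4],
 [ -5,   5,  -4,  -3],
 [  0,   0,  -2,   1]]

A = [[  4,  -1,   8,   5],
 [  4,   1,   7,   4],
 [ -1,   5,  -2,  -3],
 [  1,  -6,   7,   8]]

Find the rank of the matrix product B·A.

2

First compute BA:
[[  0, -16,  26,  26],
 [  1,   8, -18, -17],
 [  3, -16,  11,  14]]
Now row reduce the product.
Swap R1 ↔ R2
R3 ← R3 − (3)·R1: [0, -40, 65, 65]
R3 ← R3 − (5/2)·R2: [0, 0, 0, 0]
2 nonzero rows, so rank(BA) = 2.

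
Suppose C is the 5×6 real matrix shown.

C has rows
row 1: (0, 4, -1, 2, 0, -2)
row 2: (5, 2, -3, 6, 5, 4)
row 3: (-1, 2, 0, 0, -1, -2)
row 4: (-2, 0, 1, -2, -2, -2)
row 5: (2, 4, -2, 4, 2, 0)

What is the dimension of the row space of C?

Row reduce to echelon form.
Swap R1 ↔ R2
R3 ← R3 + (1/5)·R1: [0, 12/5, -3/5, 6/5, 0, -6/5]
R4 ← R4 + (2/5)·R1: [0, 4/5, -1/5, 2/5, 0, -2/5]
R5 ← R5 − (2/5)·R1: [0, 16/5, -4/5, 8/5, 0, -8/5]
R3 ← R3 − (3/5)·R2: [0, 0, 0, 0, 0, 0]
R4 ← R4 − (1/5)·R2: [0, 0, 0, 0, 0, 0]
R5 ← R5 − (4/5)·R2: [0, 0, 0, 0, 0, 0]
Echelon form has 2 nonzero rows, so rank(C) = 2.
The row space has dimension equal to the rank: 2.

2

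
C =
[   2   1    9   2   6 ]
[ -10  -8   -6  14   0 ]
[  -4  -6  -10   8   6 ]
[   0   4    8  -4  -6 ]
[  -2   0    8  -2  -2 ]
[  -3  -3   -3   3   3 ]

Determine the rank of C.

Row reduce to echelon form.
R2 ← R2 + (5)·R1: [0, -3, 39, 24, 30]
R3 ← R3 + (2)·R1: [0, -4, 8, 12, 18]
R5 ← R5 + R1: [0, 1, 17, 0, 4]
R6 ← R6 + (3/2)·R1: [0, -3/2, 21/2, 6, 12]
R3 ← R3 − (4/3)·R2: [0, 0, -44, -20, -22]
R4 ← R4 + (4/3)·R2: [0, 0, 60, 28, 34]
R5 ← R5 + (1/3)·R2: [0, 0, 30, 8, 14]
R6 ← R6 − (1/2)·R2: [0, 0, -9, -6, -3]
R4 ← R4 + (15/11)·R3: [0, 0, 0, 8/11, 4]
R5 ← R5 + (15/22)·R3: [0, 0, 0, -62/11, -1]
R6 ← R6 − (9/44)·R3: [0, 0, 0, -21/11, 3/2]
R5 ← R5 + (31/4)·R4: [0, 0, 0, 0, 30]
R6 ← R6 + (21/8)·R4: [0, 0, 0, 0, 12]
R6 ← R6 − (2/5)·R5: [0, 0, 0, 0, 0]
Echelon form has 5 nonzero rows, so rank(C) = 5.

5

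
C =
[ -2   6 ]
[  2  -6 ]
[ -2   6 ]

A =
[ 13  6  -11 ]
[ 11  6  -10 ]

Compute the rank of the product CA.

1

First compute CA:
[[ 40,  24, -38],
 [-40, -24,  38],
 [ 40,  24, -38]]
Now row reduce the product.
R2 ← R2 + R1: [0, 0, 0]
R3 ← R3 − R1: [0, 0, 0]
1 nonzero row, so rank(CA) = 1.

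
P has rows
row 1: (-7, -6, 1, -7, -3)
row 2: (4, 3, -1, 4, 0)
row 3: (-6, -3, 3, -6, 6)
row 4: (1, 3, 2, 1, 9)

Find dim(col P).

2

Row reduce to echelon form.
R2 ← R2 + (4/7)·R1: [0, -3/7, -3/7, 0, -12/7]
R3 ← R3 − (6/7)·R1: [0, 15/7, 15/7, 0, 60/7]
R4 ← R4 + (1/7)·R1: [0, 15/7, 15/7, 0, 60/7]
R3 ← R3 + (5)·R2: [0, 0, 0, 0, 0]
R4 ← R4 + (5)·R2: [0, 0, 0, 0, 0]
Echelon form has 2 nonzero rows, so rank(P) = 2.
The column space has dimension equal to the rank: 2.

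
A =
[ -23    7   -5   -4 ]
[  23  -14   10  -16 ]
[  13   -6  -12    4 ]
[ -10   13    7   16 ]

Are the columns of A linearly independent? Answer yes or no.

yes

Row reduce A to echelon form.
R2 ← R2 + R1: [0, -7, 5, -20]
R3 ← R3 + (13/23)·R1: [0, -47/23, -341/23, 40/23]
R4 ← R4 − (10/23)·R1: [0, 229/23, 211/23, 408/23]
R3 ← R3 − (47/161)·R2: [0, 0, -114/7, 1220/161]
R4 ← R4 + (229/161)·R2: [0, 0, 114/7, -1724/161]
R4 ← R4 + R3: [0, 0, 0, -72/23]
4 pivots among 4 columns.
Every column is a pivot column, so the columns are linearly independent.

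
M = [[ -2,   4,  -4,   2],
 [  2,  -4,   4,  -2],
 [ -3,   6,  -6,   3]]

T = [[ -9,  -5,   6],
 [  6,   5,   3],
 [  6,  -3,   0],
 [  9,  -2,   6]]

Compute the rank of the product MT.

First compute MT:
[[ 36,  38,  12],
 [-36, -38, -12],
 [ 54,  57,  18]]
Now row reduce the product.
R2 ← R2 + R1: [0, 0, 0]
R3 ← R3 − (3/2)·R1: [0, 0, 0]
1 nonzero row, so rank(MT) = 1.

1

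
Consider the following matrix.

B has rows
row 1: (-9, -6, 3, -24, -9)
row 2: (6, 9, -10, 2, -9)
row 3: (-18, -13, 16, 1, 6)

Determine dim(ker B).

Row reduce to echelon form.
R2 ← R2 + (2/3)·R1: [0, 5, -8, -14, -15]
R3 ← R3 − (2)·R1: [0, -1, 10, 49, 24]
R3 ← R3 + (1/5)·R2: [0, 0, 42/5, 231/5, 21]
3 nonzero rows, so rank(B) = 3.
B has 5 columns; by rank–nullity, nullity = 5 − 3 = 2.

2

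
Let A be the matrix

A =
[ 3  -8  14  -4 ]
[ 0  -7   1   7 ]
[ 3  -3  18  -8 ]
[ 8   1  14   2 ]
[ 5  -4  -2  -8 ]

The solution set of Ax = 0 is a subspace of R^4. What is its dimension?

0

Row reduce to echelon form.
R3 ← R3 − R1: [0, 5, 4, -4]
R4 ← R4 − (8/3)·R1: [0, 67/3, -70/3, 38/3]
R5 ← R5 − (5/3)·R1: [0, 28/3, -76/3, -4/3]
R3 ← R3 + (5/7)·R2: [0, 0, 33/7, 1]
R4 ← R4 + (67/21)·R2: [0, 0, -141/7, 35]
R5 ← R5 + (4/3)·R2: [0, 0, -24, 8]
R4 ← R4 + (47/11)·R3: [0, 0, 0, 432/11]
R5 ← R5 + (56/11)·R3: [0, 0, 0, 144/11]
R5 ← R5 − (1/3)·R4: [0, 0, 0, 0]
4 nonzero rows, so rank(A) = 4.
A has 4 columns; by rank–nullity, nullity = 4 − 4 = 0.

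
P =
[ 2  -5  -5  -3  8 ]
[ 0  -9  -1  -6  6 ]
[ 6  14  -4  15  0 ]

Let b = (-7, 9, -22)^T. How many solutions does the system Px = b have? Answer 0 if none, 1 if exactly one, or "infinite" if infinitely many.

Row reduce the augmented matrix [P | b].
R3 ← R3 − (3)·R1: [0, 29, 11, 24, -24, -1]
R3 ← R3 + (29/9)·R2: [0, 0, 70/9, 14/3, -14/3, 28]
The echelon form has 3 nonzero rows, and every pivot lies in the first 5 columns, so rank(P) = rank([P|b]) = 3.
The system is consistent.
rank = 3 < 5 unknowns, so there are infinitely many solutions.

infinite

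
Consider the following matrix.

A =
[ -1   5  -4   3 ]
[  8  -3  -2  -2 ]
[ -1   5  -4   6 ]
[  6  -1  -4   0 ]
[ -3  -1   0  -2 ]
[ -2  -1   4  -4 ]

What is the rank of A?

4

Row reduce to echelon form.
R2 ← R2 + (8)·R1: [0, 37, -34, 22]
R3 ← R3 − R1: [0, 0, 0, 3]
R4 ← R4 + (6)·R1: [0, 29, -28, 18]
R5 ← R5 − (3)·R1: [0, -16, 12, -11]
R6 ← R6 − (2)·R1: [0, -11, 12, -10]
R4 ← R4 − (29/37)·R2: [0, 0, -50/37, 28/37]
R5 ← R5 + (16/37)·R2: [0, 0, -100/37, -55/37]
R6 ← R6 + (11/37)·R2: [0, 0, 70/37, -128/37]
Swap R3 ↔ R4
R5 ← R5 − (2)·R3: [0, 0, 0, -3]
R6 ← R6 + (7/5)·R3: [0, 0, 0, -12/5]
R5 ← R5 + R4: [0, 0, 0, 0]
R6 ← R6 + (4/5)·R4: [0, 0, 0, 0]
Echelon form has 4 nonzero rows, so rank(A) = 4.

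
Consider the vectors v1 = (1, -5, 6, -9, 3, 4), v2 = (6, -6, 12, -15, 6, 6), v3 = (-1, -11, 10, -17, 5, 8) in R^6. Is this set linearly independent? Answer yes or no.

Form the matrix with these vectors as rows and row reduce.
R2 ← R2 − (6)·R1: [0, 24, -24, 39, -12, -18]
R3 ← R3 + R1: [0, -16, 16, -26, 8, 12]
R3 ← R3 + (2/3)·R2: [0, 0, 0, 0, 0, 0]
2 nonzero rows, so the 3 vectors span a space of dimension 2.
Since 2 < 3, the vectors are linearly dependent.

no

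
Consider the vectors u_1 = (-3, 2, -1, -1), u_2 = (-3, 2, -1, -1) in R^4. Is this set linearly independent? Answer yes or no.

no

Form the matrix with these vectors as rows and row reduce.
R2 ← R2 − R1: [0, 0, 0, 0]
1 nonzero row, so the 2 vectors span a space of dimension 1.
Since 1 < 2, the vectors are linearly dependent.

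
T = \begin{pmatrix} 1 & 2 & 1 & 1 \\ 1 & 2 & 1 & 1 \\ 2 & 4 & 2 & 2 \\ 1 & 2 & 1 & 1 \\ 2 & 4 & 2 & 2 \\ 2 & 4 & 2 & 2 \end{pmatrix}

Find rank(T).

Row reduce to echelon form.
R2 ← R2 − R1: [0, 0, 0, 0]
R3 ← R3 − (2)·R1: [0, 0, 0, 0]
R4 ← R4 − R1: [0, 0, 0, 0]
R5 ← R5 − (2)·R1: [0, 0, 0, 0]
R6 ← R6 − (2)·R1: [0, 0, 0, 0]
Echelon form has 1 nonzero row, so rank(T) = 1.

1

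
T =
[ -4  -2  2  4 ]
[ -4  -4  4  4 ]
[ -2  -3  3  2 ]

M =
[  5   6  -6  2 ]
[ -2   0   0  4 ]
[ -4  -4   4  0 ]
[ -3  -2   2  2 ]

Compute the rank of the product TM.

First compute TM:
[[-36, -40,  40,  -8],
 [-40, -48,  48, -16],
 [-22, -28,  28, -12]]
Now row reduce the product.
R2 ← R2 − (10/9)·R1: [0, -32/9, 32/9, -64/9]
R3 ← R3 − (11/18)·R1: [0, -32/9, 32/9, -64/9]
R3 ← R3 − R2: [0, 0, 0, 0]
2 nonzero rows, so rank(TM) = 2.

2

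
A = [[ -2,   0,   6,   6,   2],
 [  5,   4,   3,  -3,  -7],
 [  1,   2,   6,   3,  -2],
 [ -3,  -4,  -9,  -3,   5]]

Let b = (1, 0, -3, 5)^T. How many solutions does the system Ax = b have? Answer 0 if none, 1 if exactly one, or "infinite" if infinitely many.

Row reduce the augmented matrix [A | b].
R2 ← R2 + (5/2)·R1: [0, 4, 18, 12, -2, 5/2]
R3 ← R3 + (1/2)·R1: [0, 2, 9, 6, -1, -5/2]
R4 ← R4 − (3/2)·R1: [0, -4, -18, -12, 2, 7/2]
R3 ← R3 − (1/2)·R2: [0, 0, 0, 0, 0, -15/4]
R4 ← R4 + R2: [0, 0, 0, 0, 0, 6]
R4 ← R4 + (8/5)·R3: [0, 0, 0, 0, 0, 0]
The echelon form has 3 nonzero rows; the last pivot sits in the augmented column, so rank(A) = 2 but rank([A|b]) = 3.
Since the ranks differ, the system is inconsistent.
It has no solutions.

0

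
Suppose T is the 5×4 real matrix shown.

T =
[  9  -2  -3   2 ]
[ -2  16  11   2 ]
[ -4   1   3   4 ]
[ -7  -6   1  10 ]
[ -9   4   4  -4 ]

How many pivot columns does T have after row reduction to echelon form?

4

Row reduce to echelon form.
R2 ← R2 + (2/9)·R1: [0, 140/9, 31/3, 22/9]
R3 ← R3 + (4/9)·R1: [0, 1/9, 5/3, 44/9]
R4 ← R4 + (7/9)·R1: [0, -68/9, -4/3, 104/9]
R5 ← R5 + R1: [0, 2, 1, -2]
R3 ← R3 − (1/140)·R2: [0, 0, 223/140, 341/70]
R4 ← R4 + (17/35)·R2: [0, 0, 129/35, 446/35]
R5 ← R5 − (9/70)·R2: [0, 0, -23/70, -81/35]
R4 ← R4 − (516/223)·R3: [0, 0, 0, 328/223]
R5 ← R5 + (46/223)·R3: [0, 0, 0, -292/223]
R5 ← R5 + (73/82)·R4: [0, 0, 0, 0]
Echelon form has 4 nonzero rows, so rank(T) = 4.
Each nonzero row contributes one pivot column: 4 pivot columns.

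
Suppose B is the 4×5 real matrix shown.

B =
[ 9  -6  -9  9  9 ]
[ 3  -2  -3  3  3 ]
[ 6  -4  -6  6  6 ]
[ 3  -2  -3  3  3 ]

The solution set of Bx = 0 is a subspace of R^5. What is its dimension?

4

Row reduce to echelon form.
R2 ← R2 − (1/3)·R1: [0, 0, 0, 0, 0]
R3 ← R3 − (2/3)·R1: [0, 0, 0, 0, 0]
R4 ← R4 − (1/3)·R1: [0, 0, 0, 0, 0]
1 nonzero row, so rank(B) = 1.
B has 5 columns; by rank–nullity, nullity = 5 − 1 = 4.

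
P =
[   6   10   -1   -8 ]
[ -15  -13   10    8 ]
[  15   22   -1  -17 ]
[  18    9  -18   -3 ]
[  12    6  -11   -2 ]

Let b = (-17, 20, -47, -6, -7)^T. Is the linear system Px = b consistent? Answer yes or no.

Row reduce the augmented matrix [P | b].
R2 ← R2 + (5/2)·R1: [0, 12, 15/2, -12, -45/2]
R3 ← R3 − (5/2)·R1: [0, -3, 3/2, 3, -9/2]
R4 ← R4 − (3)·R1: [0, -21, -15, 21, 45]
R5 ← R5 − (2)·R1: [0, -14, -9, 14, 27]
R3 ← R3 + (1/4)·R2: [0, 0, 27/8, 0, -81/8]
R4 ← R4 + (7/4)·R2: [0, 0, -15/8, 0, 45/8]
R5 ← R5 + (7/6)·R2: [0, 0, -1/4, 0, 3/4]
R4 ← R4 + (5/9)·R3: [0, 0, 0, 0, 0]
R5 ← R5 + (2/27)·R3: [0, 0, 0, 0, 0]
The echelon form has 3 nonzero rows, and every pivot lies in the first 4 columns, so rank(P) = rank([P|b]) = 3.
The system is consistent.

yes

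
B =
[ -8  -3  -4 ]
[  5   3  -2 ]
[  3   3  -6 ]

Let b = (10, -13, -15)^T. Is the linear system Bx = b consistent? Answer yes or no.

yes

Row reduce the augmented matrix [B | b].
R2 ← R2 + (5/8)·R1: [0, 9/8, -9/2, -27/4]
R3 ← R3 + (3/8)·R1: [0, 15/8, -15/2, -45/4]
R3 ← R3 − (5/3)·R2: [0, 0, 0, 0]
The echelon form has 2 nonzero rows, and every pivot lies in the first 3 columns, so rank(B) = rank([B|b]) = 2.
The system is consistent.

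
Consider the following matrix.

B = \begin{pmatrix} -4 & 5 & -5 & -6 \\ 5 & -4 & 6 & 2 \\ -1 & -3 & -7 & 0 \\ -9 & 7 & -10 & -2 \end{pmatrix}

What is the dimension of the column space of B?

3

Row reduce to echelon form.
R2 ← R2 + (5/4)·R1: [0, 9/4, -1/4, -11/2]
R3 ← R3 − (1/4)·R1: [0, -17/4, -23/4, 3/2]
R4 ← R4 − (9/4)·R1: [0, -17/4, 5/4, 23/2]
R3 ← R3 + (17/9)·R2: [0, 0, -56/9, -80/9]
R4 ← R4 + (17/9)·R2: [0, 0, 7/9, 10/9]
R4 ← R4 + (1/8)·R3: [0, 0, 0, 0]
Echelon form has 3 nonzero rows, so rank(B) = 3.
The column space has dimension equal to the rank: 3.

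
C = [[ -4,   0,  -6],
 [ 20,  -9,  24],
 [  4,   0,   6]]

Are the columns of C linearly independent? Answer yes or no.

Row reduce C to echelon form.
R2 ← R2 + (5)·R1: [0, -9, -6]
R3 ← R3 + R1: [0, 0, 0]
2 pivots among 3 columns.
Only 2 < 3 pivot columns, so the columns are linearly dependent.

no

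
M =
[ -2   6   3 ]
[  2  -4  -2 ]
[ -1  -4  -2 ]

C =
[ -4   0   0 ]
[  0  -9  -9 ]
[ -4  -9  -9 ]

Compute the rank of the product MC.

2

First compute MC:
[[ -4, -81, -81],
 [  0,  54,  54],
 [ 12,  54,  54]]
Now row reduce the product.
R3 ← R3 + (3)·R1: [0, -189, -189]
R3 ← R3 + (7/2)·R2: [0, 0, 0]
2 nonzero rows, so rank(MC) = 2.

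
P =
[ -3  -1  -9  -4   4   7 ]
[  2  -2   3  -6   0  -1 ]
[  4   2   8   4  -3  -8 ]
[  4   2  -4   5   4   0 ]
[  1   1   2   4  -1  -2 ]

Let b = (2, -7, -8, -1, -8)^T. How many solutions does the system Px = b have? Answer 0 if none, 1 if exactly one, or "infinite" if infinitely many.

Row reduce the augmented matrix [P | b].
R2 ← R2 + (2/3)·R1: [0, -8/3, -3, -26/3, 8/3, 11/3, -17/3]
R3 ← R3 + (4/3)·R1: [0, 2/3, -4, -4/3, 7/3, 4/3, -16/3]
R4 ← R4 + (4/3)·R1: [0, 2/3, -16, -1/3, 28/3, 28/3, 5/3]
R5 ← R5 + (1/3)·R1: [0, 2/3, -1, 8/3, 1/3, 1/3, -22/3]
R3 ← R3 + (1/4)·R2: [0, 0, -19/4, -7/2, 3, 9/4, -27/4]
R4 ← R4 + (1/4)·R2: [0, 0, -67/4, -5/2, 10, 41/4, 1/4]
R5 ← R5 + (1/4)·R2: [0, 0, -7/4, 1/2, 1, 5/4, -35/4]
R4 ← R4 − (67/19)·R3: [0, 0, 0, 187/19, -11/19, 44/19, 457/19]
R5 ← R5 − (7/19)·R3: [0, 0, 0, 34/19, -2/19, 8/19, -119/19]
R5 ← R5 − (2/11)·R4: [0, 0, 0, 0, 0, 0, -117/11]
The echelon form has 5 nonzero rows; the last pivot sits in the augmented column, so rank(P) = 4 but rank([P|b]) = 5.
Since the ranks differ, the system is inconsistent.
It has no solutions.

0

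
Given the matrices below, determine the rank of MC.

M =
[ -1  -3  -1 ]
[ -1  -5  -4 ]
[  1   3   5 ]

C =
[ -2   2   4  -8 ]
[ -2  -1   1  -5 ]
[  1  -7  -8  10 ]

First compute MC:
[[  7,   8,   1,  13],
 [  8,  31,  23,  -7],
 [ -3, -36, -33,  27]]
Now row reduce the product.
R2 ← R2 − (8/7)·R1: [0, 153/7, 153/7, -153/7]
R3 ← R3 + (3/7)·R1: [0, -228/7, -228/7, 228/7]
R3 ← R3 + (76/51)·R2: [0, 0, 0, 0]
2 nonzero rows, so rank(MC) = 2.

2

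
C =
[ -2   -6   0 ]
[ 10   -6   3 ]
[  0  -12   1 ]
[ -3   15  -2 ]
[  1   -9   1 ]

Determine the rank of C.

Row reduce to echelon form.
R2 ← R2 + (5)·R1: [0, -36, 3]
R4 ← R4 − (3/2)·R1: [0, 24, -2]
R5 ← R5 + (1/2)·R1: [0, -12, 1]
R3 ← R3 − (1/3)·R2: [0, 0, 0]
R4 ← R4 + (2/3)·R2: [0, 0, 0]
R5 ← R5 − (1/3)·R2: [0, 0, 0]
Echelon form has 2 nonzero rows, so rank(C) = 2.

2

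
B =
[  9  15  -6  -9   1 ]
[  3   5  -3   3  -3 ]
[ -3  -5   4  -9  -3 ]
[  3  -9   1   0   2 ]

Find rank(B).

4

Row reduce to echelon form.
R2 ← R2 − (1/3)·R1: [0, 0, -1, 6, -10/3]
R3 ← R3 + (1/3)·R1: [0, 0, 2, -12, -8/3]
R4 ← R4 − (1/3)·R1: [0, -14, 3, 3, 5/3]
Swap R2 ↔ R4
R4 ← R4 + (1/2)·R3: [0, 0, 0, 0, -14/3]
Echelon form has 4 nonzero rows, so rank(B) = 4.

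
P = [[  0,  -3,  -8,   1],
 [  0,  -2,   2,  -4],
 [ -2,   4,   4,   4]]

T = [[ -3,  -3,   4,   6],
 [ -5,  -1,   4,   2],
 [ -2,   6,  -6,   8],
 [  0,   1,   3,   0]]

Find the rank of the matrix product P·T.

3

First compute PT:
[[ 31, -44,  39, -70],
 [  6,  10, -32,  12],
 [-22,  30,  -4,  28]]
Now row reduce the product.
R2 ← R2 − (6/31)·R1: [0, 574/31, -1226/31, 792/31]
R3 ← R3 + (22/31)·R1: [0, -38/31, 734/31, -672/31]
R3 ← R3 + (19/287)·R2: [0, 0, 6044/287, -5736/287]
3 nonzero rows, so rank(PT) = 3.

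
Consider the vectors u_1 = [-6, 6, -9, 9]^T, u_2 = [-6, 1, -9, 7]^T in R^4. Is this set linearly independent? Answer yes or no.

Form the matrix with these vectors as rows and row reduce.
R2 ← R2 − R1: [0, -5, 0, -2]
2 nonzero rows, so the 2 vectors span a space of dimension 2.
Since 2 = 2, the vectors are linearly independent.

yes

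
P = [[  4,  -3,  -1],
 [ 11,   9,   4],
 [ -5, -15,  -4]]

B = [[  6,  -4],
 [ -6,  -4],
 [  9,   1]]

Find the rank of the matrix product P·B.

2

First compute PB:
[[ 33,  -5],
 [ 48, -76],
 [ 24,  76]]
Now row reduce the product.
R2 ← R2 − (16/11)·R1: [0, -756/11]
R3 ← R3 − (8/11)·R1: [0, 876/11]
R3 ← R3 + (73/63)·R2: [0, 0]
2 nonzero rows, so rank(PB) = 2.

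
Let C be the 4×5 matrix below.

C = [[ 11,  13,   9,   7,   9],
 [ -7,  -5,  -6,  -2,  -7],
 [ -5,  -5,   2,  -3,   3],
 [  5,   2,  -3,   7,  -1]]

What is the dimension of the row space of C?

Row reduce to echelon form.
R2 ← R2 + (7/11)·R1: [0, 36/11, -3/11, 27/11, -14/11]
R3 ← R3 + (5/11)·R1: [0, 10/11, 67/11, 2/11, 78/11]
R4 ← R4 − (5/11)·R1: [0, -43/11, -78/11, 42/11, -56/11]
R3 ← R3 − (5/18)·R2: [0, 0, 37/6, -1/2, 67/9]
R4 ← R4 + (43/36)·R2: [0, 0, -89/12, 27/4, -119/18]
R4 ← R4 + (89/74)·R3: [0, 0, 0, 455/74, 260/111]
Echelon form has 4 nonzero rows, so rank(C) = 4.
The row space has dimension equal to the rank: 4.

4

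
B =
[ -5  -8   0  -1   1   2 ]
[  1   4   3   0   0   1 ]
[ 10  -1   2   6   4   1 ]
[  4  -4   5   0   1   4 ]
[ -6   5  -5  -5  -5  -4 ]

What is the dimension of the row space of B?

Row reduce to echelon form.
R2 ← R2 + (1/5)·R1: [0, 12/5, 3, -1/5, 1/5, 7/5]
R3 ← R3 + (2)·R1: [0, -17, 2, 4, 6, 5]
R4 ← R4 + (4/5)·R1: [0, -52/5, 5, -4/5, 9/5, 28/5]
R5 ← R5 − (6/5)·R1: [0, 73/5, -5, -19/5, -31/5, -32/5]
R3 ← R3 + (85/12)·R2: [0, 0, 93/4, 31/12, 89/12, 179/12]
R4 ← R4 + (13/3)·R2: [0, 0, 18, -5/3, 8/3, 35/3]
R5 ← R5 − (73/12)·R2: [0, 0, -93/4, -31/12, -89/12, -179/12]
R4 ← R4 − (24/31)·R3: [0, 0, 0, -11/3, -286/93, 11/93]
R5 ← R5 + R3: [0, 0, 0, 0, 0, 0]
Echelon form has 4 nonzero rows, so rank(B) = 4.
The row space has dimension equal to the rank: 4.

4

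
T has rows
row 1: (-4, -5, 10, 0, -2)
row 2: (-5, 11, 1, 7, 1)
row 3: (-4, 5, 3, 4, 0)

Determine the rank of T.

Row reduce to echelon form.
R2 ← R2 − (5/4)·R1: [0, 69/4, -23/2, 7, 7/2]
R3 ← R3 − R1: [0, 10, -7, 4, 2]
R3 ← R3 − (40/69)·R2: [0, 0, -1/3, -4/69, -2/69]
Echelon form has 3 nonzero rows, so rank(T) = 3.

3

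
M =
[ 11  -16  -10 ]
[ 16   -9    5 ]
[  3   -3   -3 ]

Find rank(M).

3

Row reduce to echelon form.
R2 ← R2 − (16/11)·R1: [0, 157/11, 215/11]
R3 ← R3 − (3/11)·R1: [0, 15/11, -3/11]
R3 ← R3 − (15/157)·R2: [0, 0, -336/157]
Echelon form has 3 nonzero rows, so rank(M) = 3.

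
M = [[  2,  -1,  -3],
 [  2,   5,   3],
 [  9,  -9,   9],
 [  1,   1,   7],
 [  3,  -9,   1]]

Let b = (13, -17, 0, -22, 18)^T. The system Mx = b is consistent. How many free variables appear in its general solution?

0

Row reduce the augmented matrix [M | b].
R2 ← R2 − R1: [0, 6, 6, -30]
R3 ← R3 − (9/2)·R1: [0, -9/2, 45/2, -117/2]
R4 ← R4 − (1/2)·R1: [0, 3/2, 17/2, -57/2]
R5 ← R5 − (3/2)·R1: [0, -15/2, 11/2, -3/2]
R3 ← R3 + (3/4)·R2: [0, 0, 27, -81]
R4 ← R4 − (1/4)·R2: [0, 0, 7, -21]
R5 ← R5 + (5/4)·R2: [0, 0, 13, -39]
R4 ← R4 − (7/27)·R3: [0, 0, 0, 0]
R5 ← R5 − (13/27)·R3: [0, 0, 0, 0]
The echelon form has 3 nonzero rows, and every pivot lies in the first 3 columns, so rank(M) = rank([M|b]) = 3.
The system is consistent.
Free variables = (unknowns) − (rank) = 3 − 3 = 0.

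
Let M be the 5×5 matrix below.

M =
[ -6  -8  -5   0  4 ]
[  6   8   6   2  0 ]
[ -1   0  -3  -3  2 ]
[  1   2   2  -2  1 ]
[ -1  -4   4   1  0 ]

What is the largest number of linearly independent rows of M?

Row reduce to echelon form.
R2 ← R2 + R1: [0, 0, 1, 2, 4]
R3 ← R3 − (1/6)·R1: [0, 4/3, -13/6, -3, 4/3]
R4 ← R4 + (1/6)·R1: [0, 2/3, 7/6, -2, 5/3]
R5 ← R5 − (1/6)·R1: [0, -8/3, 29/6, 1, -2/3]
Swap R2 ↔ R3
R4 ← R4 − (1/2)·R2: [0, 0, 9/4, -1/2, 1]
R5 ← R5 + (2)·R2: [0, 0, 1/2, -5, 2]
R4 ← R4 − (9/4)·R3: [0, 0, 0, -5, -8]
R5 ← R5 − (1/2)·R3: [0, 0, 0, -6, 0]
R5 ← R5 − (6/5)·R4: [0, 0, 0, 0, 48/5]
Echelon form has 5 nonzero rows, so rank(M) = 5.
The rank gives the maximum number of linearly independent rows: 5.

5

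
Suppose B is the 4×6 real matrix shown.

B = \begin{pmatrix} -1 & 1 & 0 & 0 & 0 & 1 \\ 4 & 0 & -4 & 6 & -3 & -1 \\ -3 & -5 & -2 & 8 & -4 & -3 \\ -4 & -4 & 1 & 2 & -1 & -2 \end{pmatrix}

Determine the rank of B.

Row reduce to echelon form.
R2 ← R2 + (4)·R1: [0, 4, -4, 6, -3, 3]
R3 ← R3 − (3)·R1: [0, -8, -2, 8, -4, -6]
R4 ← R4 − (4)·R1: [0, -8, 1, 2, -1, -6]
R3 ← R3 + (2)·R2: [0, 0, -10, 20, -10, 0]
R4 ← R4 + (2)·R2: [0, 0, -7, 14, -7, 0]
R4 ← R4 − (7/10)·R3: [0, 0, 0, 0, 0, 0]
Echelon form has 3 nonzero rows, so rank(B) = 3.

3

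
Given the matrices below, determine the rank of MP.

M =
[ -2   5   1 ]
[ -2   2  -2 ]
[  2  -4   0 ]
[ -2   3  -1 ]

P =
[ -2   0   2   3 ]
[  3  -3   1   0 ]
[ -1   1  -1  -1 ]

2

First compute MP:
[[ 18, -14,   0,  -7],
 [ 12,  -8,   0,  -4],
 [-16,  12,   0,   6],
 [ 14, -10,   0,  -5]]
Now row reduce the product.
R2 ← R2 − (2/3)·R1: [0, 4/3, 0, 2/3]
R3 ← R3 + (8/9)·R1: [0, -4/9, 0, -2/9]
R4 ← R4 − (7/9)·R1: [0, 8/9, 0, 4/9]
R3 ← R3 + (1/3)·R2: [0, 0, 0, 0]
R4 ← R4 − (2/3)·R2: [0, 0, 0, 0]
2 nonzero rows, so rank(MP) = 2.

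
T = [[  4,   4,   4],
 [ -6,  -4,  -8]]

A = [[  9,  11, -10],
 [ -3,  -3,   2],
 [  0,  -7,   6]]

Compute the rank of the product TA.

2

First compute TA:
[[ 24,   4,  -8],
 [-42,   2,   4]]
Now row reduce the product.
R2 ← R2 + (7/4)·R1: [0, 9, -10]
2 nonzero rows, so rank(TA) = 2.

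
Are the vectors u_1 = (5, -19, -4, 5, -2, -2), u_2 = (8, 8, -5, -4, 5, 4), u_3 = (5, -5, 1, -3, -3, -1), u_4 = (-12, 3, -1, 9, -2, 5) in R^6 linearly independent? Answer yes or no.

yes

Form the matrix with these vectors as rows and row reduce.
R2 ← R2 − (8/5)·R1: [0, 192/5, 7/5, -12, 41/5, 36/5]
R3 ← R3 − R1: [0, 14, 5, -8, -1, 1]
R4 ← R4 + (12/5)·R1: [0, -213/5, -53/5, 21, -34/5, 1/5]
R3 ← R3 − (35/96)·R2: [0, 0, 431/96, -29/8, -383/96, -13/8]
R4 ← R4 + (71/64)·R2: [0, 0, -579/64, 123/16, 147/64, 131/16]
R4 ← R4 + (1737/862)·R3: [0, 0, 0, 165/431, -2475/431, 4235/862]
4 nonzero rows, so the 4 vectors span a space of dimension 4.
Since 4 = 4, the vectors are linearly independent.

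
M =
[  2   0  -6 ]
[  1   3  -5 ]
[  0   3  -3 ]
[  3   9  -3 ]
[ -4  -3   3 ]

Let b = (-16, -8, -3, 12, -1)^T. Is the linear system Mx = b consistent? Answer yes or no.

Row reduce the augmented matrix [M | b].
R2 ← R2 − (1/2)·R1: [0, 3, -2, 0]
R4 ← R4 − (3/2)·R1: [0, 9, 6, 36]
R5 ← R5 + (2)·R1: [0, -3, -9, -33]
R3 ← R3 − R2: [0, 0, -1, -3]
R4 ← R4 − (3)·R2: [0, 0, 12, 36]
R5 ← R5 + R2: [0, 0, -11, -33]
R4 ← R4 + (12)·R3: [0, 0, 0, 0]
R5 ← R5 − (11)·R3: [0, 0, 0, 0]
The echelon form has 3 nonzero rows, and every pivot lies in the first 3 columns, so rank(M) = rank([M|b]) = 3.
The system is consistent.

yes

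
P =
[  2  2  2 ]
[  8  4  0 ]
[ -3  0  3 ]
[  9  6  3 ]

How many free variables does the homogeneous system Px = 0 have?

Row reduce to echelon form.
R2 ← R2 − (4)·R1: [0, -4, -8]
R3 ← R3 + (3/2)·R1: [0, 3, 6]
R4 ← R4 − (9/2)·R1: [0, -3, -6]
R3 ← R3 + (3/4)·R2: [0, 0, 0]
R4 ← R4 − (3/4)·R2: [0, 0, 0]
2 nonzero rows, so rank(P) = 2.
P has 3 columns; by rank–nullity, nullity = 3 − 2 = 1.

1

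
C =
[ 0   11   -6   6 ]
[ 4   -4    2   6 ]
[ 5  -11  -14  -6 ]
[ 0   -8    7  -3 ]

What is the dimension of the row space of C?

Row reduce to echelon form.
Swap R1 ↔ R2
R3 ← R3 − (5/4)·R1: [0, -6, -33/2, -27/2]
R3 ← R3 + (6/11)·R2: [0, 0, -435/22, -225/22]
R4 ← R4 + (8/11)·R2: [0, 0, 29/11, 15/11]
R4 ← R4 + (2/15)·R3: [0, 0, 0, 0]
Echelon form has 3 nonzero rows, so rank(C) = 3.
The row space has dimension equal to the rank: 3.

3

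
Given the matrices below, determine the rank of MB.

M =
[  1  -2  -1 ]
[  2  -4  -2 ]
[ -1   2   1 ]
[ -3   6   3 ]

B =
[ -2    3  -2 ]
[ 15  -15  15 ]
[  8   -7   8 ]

1

First compute MB:
[[-40,  40, -40],
 [-80,  80, -80],
 [ 40, -40,  40],
 [120, -120, 120]]
Now row reduce the product.
R2 ← R2 − (2)·R1: [0, 0, 0]
R3 ← R3 + R1: [0, 0, 0]
R4 ← R4 + (3)·R1: [0, 0, 0]
1 nonzero row, so rank(MB) = 1.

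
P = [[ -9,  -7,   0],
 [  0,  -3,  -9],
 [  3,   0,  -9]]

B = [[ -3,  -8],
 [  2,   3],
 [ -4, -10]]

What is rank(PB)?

2

First compute PB:
[[ 13,  51],
 [ 30,  81],
 [ 27,  66]]
Now row reduce the product.
R2 ← R2 − (30/13)·R1: [0, -477/13]
R3 ← R3 − (27/13)·R1: [0, -519/13]
R3 ← R3 − (173/159)·R2: [0, 0]
2 nonzero rows, so rank(PB) = 2.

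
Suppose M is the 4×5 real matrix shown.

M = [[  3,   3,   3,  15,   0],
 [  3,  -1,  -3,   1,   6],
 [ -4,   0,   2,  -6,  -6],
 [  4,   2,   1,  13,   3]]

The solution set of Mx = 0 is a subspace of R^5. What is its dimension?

3

Row reduce to echelon form.
R2 ← R2 − R1: [0, -4, -6, -14, 6]
R3 ← R3 + (4/3)·R1: [0, 4, 6, 14, -6]
R4 ← R4 − (4/3)·R1: [0, -2, -3, -7, 3]
R3 ← R3 + R2: [0, 0, 0, 0, 0]
R4 ← R4 − (1/2)·R2: [0, 0, 0, 0, 0]
2 nonzero rows, so rank(M) = 2.
M has 5 columns; by rank–nullity, nullity = 5 − 2 = 3.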